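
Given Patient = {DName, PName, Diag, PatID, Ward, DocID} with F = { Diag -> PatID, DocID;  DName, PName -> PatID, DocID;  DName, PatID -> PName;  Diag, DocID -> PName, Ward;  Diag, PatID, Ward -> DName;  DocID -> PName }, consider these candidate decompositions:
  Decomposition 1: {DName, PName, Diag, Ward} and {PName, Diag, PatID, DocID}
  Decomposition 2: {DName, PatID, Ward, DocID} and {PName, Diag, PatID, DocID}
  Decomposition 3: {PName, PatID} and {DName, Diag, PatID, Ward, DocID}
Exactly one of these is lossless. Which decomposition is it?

Decomposition 1: common = {PName, Diag}, closure = {DName, PName, Diag, PatID, Ward, DocID} → lossless.
Decomposition 2: common = {PatID, DocID}, closure = {PName, PatID, DocID} → lossy.
Decomposition 3: common = {PatID}, closure = {PatID} → lossy.

Decomposition 1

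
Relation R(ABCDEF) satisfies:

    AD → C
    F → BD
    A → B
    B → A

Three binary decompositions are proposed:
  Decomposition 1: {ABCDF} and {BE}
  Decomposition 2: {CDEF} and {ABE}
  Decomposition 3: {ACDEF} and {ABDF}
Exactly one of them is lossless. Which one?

Decomposition 1: common = {B}, closure = {AB} → lossy.
Decomposition 2: common = {E}, closure = {E} → lossy.
Decomposition 3: common = {ADF}, closure = {ABCDF} → lossless.

Decomposition 3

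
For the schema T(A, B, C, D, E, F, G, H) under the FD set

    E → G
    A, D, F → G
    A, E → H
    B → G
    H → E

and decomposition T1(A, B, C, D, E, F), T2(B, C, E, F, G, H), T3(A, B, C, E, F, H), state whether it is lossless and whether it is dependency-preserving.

lossless but not dependency-preserving

Lossless test (chase): Rows 1 and 2 agree on E; apply E→G and equate their G entries. Rows 1 and 3 agree on E; apply E→G and equate their G entries. Rows 1 and 3 agree on A, E; apply A, E→H and equate their H entries. Row 1 is now all distinguished symbols — the join is lossless.
Dependency preservation: the restricted closure of {A, D, F} across the fragments never reaches {G}, so A, D, F → G cannot be enforced without a join — not preserved.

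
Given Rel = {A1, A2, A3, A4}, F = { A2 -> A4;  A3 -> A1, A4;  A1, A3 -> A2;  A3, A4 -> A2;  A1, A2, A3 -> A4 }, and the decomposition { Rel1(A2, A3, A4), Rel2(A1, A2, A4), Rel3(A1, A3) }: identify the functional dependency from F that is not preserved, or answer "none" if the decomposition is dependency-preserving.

none

A2 → A4 lies within Rel1.
A3 → A1, A4: restricted closure across fragments reaches A1, A4.
A1, A3 → A2: restricted closure across fragments reaches A2.
A3, A4 → A2 lies within Rel1.
A1, A2, A3 → A4: restricted closure across fragments reaches A4.
Every dependency is enforceable on the fragments, so the decomposition is dependency-preserving.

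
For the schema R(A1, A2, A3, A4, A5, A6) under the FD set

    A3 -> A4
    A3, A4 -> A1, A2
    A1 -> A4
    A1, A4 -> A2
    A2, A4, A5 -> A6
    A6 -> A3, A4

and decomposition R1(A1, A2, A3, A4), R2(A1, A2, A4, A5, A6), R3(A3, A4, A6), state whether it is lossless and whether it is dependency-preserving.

lossless and dependency-preserving

Lossless test (chase): Rows 1 and 3 agree on A3, A4; apply A3, A4→A1, A2 and equate their A1, A2 entries. Rows 2 and 3 agree on A6; apply A6→A3, A4 and equate their A3, A4 entries. Row 2 is now all distinguished symbols — the join is lossless.
Dependency preservation: every FD's attributes lie within a single fragment, so each can be enforced locally — preserved.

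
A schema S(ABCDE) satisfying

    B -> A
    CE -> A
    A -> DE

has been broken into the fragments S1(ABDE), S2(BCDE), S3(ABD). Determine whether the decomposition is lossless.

Chase test. Columns are ABCDE; row i has aⱼ where attribute j ∈ Si, else bᵢⱼ.
Initial tableau (one row per fragment):
  row 1: a1 a2 b13 a4 a5
  row 2: b21 a2 a3 a4 a5
  row 3: a1 a2 b33 a4 b35
Rows 1 and 2 agree on B; apply B→A and equate their A entries.
Rows 1 and 3 agree on A; apply A→DE and equate their DE entries.
Row 2 is now all distinguished symbols — the join is lossless.

Yes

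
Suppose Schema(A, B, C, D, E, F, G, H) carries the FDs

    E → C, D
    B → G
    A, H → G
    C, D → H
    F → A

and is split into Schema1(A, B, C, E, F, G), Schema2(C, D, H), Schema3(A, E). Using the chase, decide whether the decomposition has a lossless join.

Chase test. Columns are A, B, C, D, E, F, G, H; row i has aⱼ where attribute j ∈ Schemai, else bᵢⱼ.
Initial tableau (one row per fragment):
  row 1: a1 a2 a3 b14 a5 a6 a7 b18
  row 2: b21 b22 a3 a4 b25 b26 b27 a8
  row 3: a1 b32 b33 b34 a5 b36 b37 b38
Rows 1 and 3 agree on E; apply E→C, D and equate their C, D entries.
Rows 1 and 3 agree on C, D; apply C, D→H and equate their H entries.
Rows 1 and 3 agree on A, H; apply A, H→G and equate their G entries.
No row becomes fully distinguished — the join is lossy.

No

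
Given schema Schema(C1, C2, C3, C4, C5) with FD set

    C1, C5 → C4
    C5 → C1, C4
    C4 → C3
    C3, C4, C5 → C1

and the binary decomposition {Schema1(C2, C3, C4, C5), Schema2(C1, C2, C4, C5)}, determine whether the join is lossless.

Common attributes: Schema1 ∩ Schema2 = {C2, C4, C5}.
Closure of {C2, C4, C5}: C5 → C1, C4 applies, adding C1; C4 → C3 applies, adding C3. So (C2, C4, C5)⁺ = {C1, C2, C3, C4, C5}.
This closure contains every attribute of Schema1, so Schema1 ∩ Schema2 → Schema1. The join is lossless.

Yes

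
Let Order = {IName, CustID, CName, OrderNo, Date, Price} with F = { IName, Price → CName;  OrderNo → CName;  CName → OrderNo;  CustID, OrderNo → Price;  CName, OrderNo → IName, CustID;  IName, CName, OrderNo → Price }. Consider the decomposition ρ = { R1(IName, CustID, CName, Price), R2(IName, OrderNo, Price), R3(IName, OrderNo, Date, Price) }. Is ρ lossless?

Yes

Chase test. Columns are IName, CustID, CName, OrderNo, Date, Price; row i has aⱼ where attribute j ∈ Ri, else bᵢⱼ.
Initial tableau (one row per fragment):
  row 1: a1 a2 a3 b14 b15 a6
  row 2: a1 b22 b23 a4 b25 a6
  row 3: a1 b32 b33 a4 a5 a6
Rows 1 and 2 agree on IName, Price; apply IName, Price→CName and equate their CName entries.
Rows 1 and 3 agree on IName, Price; apply IName, Price→CName and equate their CName entries.
Rows 1 and 2 agree on CName; apply CName→OrderNo and equate their OrderNo entries.
Rows 1 and 2 agree on CName, OrderNo; apply CName, OrderNo→IName, CustID and equate their IName, CustID entries.
Rows 1 and 3 agree on CName, OrderNo; apply CName, OrderNo→IName, CustID and equate their IName, CustID entries.
Row 3 is now all distinguished symbols — the join is lossless.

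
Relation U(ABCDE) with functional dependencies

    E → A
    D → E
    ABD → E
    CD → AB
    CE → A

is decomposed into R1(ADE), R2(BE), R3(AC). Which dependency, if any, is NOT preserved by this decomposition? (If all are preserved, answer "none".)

CD → AB

Check CD → AB: no single fragment contains all of {ABCD}, and the restricted closure of {CD} across the fragments never reaches {AB}.
E → A is preserved.
D → E is preserved.
ABD → E is preserved.
CE → A is preserved.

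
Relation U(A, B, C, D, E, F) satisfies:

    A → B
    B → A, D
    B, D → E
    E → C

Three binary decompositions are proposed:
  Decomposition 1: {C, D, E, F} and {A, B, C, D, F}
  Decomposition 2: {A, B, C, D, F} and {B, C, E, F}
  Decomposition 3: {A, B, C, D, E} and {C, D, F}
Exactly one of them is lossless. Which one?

Decomposition 2

Decomposition 1: common = {C, D, F}, closure = {C, D, F} → lossy.
Decomposition 2: common = {B, C, F}, closure = {A, B, C, D, E, F} → lossless.
Decomposition 3: common = {C, D}, closure = {C, D} → lossy.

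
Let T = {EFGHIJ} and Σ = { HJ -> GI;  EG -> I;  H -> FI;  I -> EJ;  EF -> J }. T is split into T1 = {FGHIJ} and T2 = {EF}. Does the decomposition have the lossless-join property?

No

Common attributes: T1 ∩ T2 = {F}.
No dependency enlarges {F}, so (F)⁺ = {F}.
The closure contains neither all of T1 = {FGHIJ} nor all of T2 = {EF}, so the common attributes are not a superkey of either fragment. The join is lossy.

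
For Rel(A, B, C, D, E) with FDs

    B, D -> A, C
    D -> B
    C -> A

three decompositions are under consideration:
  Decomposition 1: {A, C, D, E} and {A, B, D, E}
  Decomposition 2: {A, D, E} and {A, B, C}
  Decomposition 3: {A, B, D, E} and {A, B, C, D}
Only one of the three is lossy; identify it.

Decomposition 2

Decomposition 1: common = {A, D, E}, closure = {A, B, C, D, E} → lossless.
Decomposition 2: common = {A}, closure = {A} → lossy.
Decomposition 3: common = {A, B, D}, closure = {A, B, C, D} → lossless.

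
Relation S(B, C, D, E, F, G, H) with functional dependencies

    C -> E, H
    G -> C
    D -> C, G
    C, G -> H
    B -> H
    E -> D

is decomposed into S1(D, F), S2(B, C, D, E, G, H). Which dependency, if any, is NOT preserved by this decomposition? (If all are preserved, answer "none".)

C → E, H lies within S2.
G → C lies within S2.
D → C, G lies within S2.
C, G → H lies within S2.
B → H lies within S2.
E → D lies within S2.
Every dependency is enforceable on the fragments, so the decomposition is dependency-preserving.

none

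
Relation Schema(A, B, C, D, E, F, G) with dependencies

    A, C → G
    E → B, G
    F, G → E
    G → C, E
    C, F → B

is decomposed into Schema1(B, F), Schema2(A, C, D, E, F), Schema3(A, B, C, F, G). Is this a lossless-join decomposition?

Yes

Chase test. Columns are A, B, C, D, E, F, G; row i has aⱼ where attribute j ∈ Schemai, else bᵢⱼ.
Initial tableau (one row per fragment):
  row 1: b11 a2 b13 b14 b15 a6 b17
  row 2: a1 b22 a3 a4 a5 a6 b27
  row 3: a1 a2 a3 b34 b35 a6 a7
Rows 2 and 3 agree on A, C; apply A, C→G and equate their G entries.
Rows 2 and 3 agree on F, G; apply F, G→E and equate their E entries.
Rows 2 and 3 agree on C, F; apply C, F→B and equate their B entries.
Row 2 is now all distinguished symbols — the join is lossless.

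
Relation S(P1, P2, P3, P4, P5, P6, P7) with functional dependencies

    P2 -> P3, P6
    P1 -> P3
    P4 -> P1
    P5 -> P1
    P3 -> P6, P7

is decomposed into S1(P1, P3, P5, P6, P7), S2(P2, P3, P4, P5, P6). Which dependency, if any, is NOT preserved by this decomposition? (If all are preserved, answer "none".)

Check P4 → P1: no single fragment contains all of {P1, P4}, and the restricted closure of {P4} across the fragments never reaches {P1}.
P2 → P3, P6 is preserved.
P1 → P3 is preserved.
P5 → P1 is preserved.
P3 → P6, P7 is preserved.

P4 -> P1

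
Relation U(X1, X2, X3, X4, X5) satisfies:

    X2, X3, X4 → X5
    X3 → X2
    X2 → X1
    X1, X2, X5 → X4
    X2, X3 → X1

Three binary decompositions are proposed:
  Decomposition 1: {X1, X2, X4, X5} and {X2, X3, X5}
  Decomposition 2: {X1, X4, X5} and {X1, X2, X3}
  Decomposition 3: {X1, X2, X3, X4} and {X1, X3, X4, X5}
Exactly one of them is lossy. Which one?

Decomposition 2

Decomposition 1: common = {X2, X5}, closure = {X1, X2, X4, X5} → lossless.
Decomposition 2: common = {X1}, closure = {X1} → lossy.
Decomposition 3: common = {X1, X3, X4}, closure = {X1, X2, X3, X4, X5} → lossless.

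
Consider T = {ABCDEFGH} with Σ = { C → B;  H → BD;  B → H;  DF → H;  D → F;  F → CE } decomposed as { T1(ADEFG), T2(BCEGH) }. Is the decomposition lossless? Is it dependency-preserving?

lossy and not dependency-preserving

Lossless test: (EG)⁺ = {EG}, which is a superkey of neither fragment — lossy.
Dependency preservation: the restricted closure of {H} across the fragments never reaches {BD}, so H → BD cannot be enforced without a join — not preserved.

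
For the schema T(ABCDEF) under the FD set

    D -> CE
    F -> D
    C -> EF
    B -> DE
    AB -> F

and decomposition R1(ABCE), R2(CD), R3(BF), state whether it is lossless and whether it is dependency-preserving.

Lossless test (chase): Rows 1 and 2 agree on C; apply C→EF and equate their EF entries. Rows 1 and 3 agree on B; apply B→DE and equate their DE entries. Rows 1 and 3 agree on D; apply D→CE and equate their CE entries. Rows 1 and 2 agree on F; apply F→D and equate their D entries. Rows 1 and 3 agree on C; apply C→EF and equate their EF entries. Row 1 is now all distinguished symbols — the join is lossless.
Dependency preservation: the restricted closure of {F} across the fragments never reaches {D}, so F → D cannot be enforced without a join — not preserved.

lossless but not dependency-preserving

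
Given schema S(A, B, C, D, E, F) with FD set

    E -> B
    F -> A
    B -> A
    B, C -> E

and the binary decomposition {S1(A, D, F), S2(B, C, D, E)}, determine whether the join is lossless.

No

Common attributes: S1 ∩ S2 = {D}.
No dependency enlarges {D}, so (D)⁺ = {D}.
The closure contains neither all of S1 = {A, D, F} nor all of S2 = {B, C, D, E}, so the common attributes are not a superkey of either fragment. The join is lossy.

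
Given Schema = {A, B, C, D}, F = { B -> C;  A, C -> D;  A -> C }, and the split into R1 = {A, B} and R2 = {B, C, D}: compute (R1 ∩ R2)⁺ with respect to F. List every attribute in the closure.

R1 ∩ R2 = {B}.
B → C applies, adding C
Closure: {B, C}.

B, C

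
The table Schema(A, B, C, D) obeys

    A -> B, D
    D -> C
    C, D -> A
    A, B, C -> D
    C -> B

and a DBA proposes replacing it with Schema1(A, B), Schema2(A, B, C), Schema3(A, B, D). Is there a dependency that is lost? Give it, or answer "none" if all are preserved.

none

A → B, D lies within Schema3.
D → C: restricted closure across fragments reaches C.
C, D → A: restricted closure across fragments reaches A.
A, B, C → D: restricted closure across fragments reaches D.
C → B lies within Schema2.
Every dependency is enforceable on the fragments, so the decomposition is dependency-preserving.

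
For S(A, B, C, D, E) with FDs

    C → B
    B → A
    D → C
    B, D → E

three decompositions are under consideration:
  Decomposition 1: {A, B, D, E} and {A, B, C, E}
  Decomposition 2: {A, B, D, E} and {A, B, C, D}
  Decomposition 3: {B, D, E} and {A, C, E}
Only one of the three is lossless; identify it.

Decomposition 1: common = {A, B, E}, closure = {A, B, E} → lossy.
Decomposition 2: common = {A, B, D}, closure = {A, B, C, D, E} → lossless.
Decomposition 3: common = {E}, closure = {E} → lossy.

Decomposition 2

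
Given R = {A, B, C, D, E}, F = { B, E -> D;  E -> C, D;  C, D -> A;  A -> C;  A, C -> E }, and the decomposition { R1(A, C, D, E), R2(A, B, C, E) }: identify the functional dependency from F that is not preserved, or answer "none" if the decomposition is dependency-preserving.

B, E → D: restricted closure across fragments reaches D.
E → C, D lies within R1.
C, D → A lies within R1.
A → C lies within R1.
A, C → E lies within R1.
Every dependency is enforceable on the fragments, so the decomposition is dependency-preserving.

none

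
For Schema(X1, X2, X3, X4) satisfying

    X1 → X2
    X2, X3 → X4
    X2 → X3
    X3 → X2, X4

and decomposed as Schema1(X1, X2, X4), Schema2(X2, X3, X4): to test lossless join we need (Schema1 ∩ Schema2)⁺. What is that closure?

Schema1 ∩ Schema2 = {X2, X4}.
X2 → X3 applies, adding X3
Closure: {X2, X3, X4}.

X2, X3, X4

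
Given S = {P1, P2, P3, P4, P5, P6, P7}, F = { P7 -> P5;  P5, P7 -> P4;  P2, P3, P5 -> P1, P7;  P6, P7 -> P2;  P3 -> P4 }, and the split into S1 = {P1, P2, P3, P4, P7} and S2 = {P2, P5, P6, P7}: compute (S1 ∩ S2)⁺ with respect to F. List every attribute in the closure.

S1 ∩ S2 = {P2, P7}.
P7 → P5 applies, adding P5
P5, P7 → P4 applies, adding P4
Closure: {P2, P4, P5, P7}.

P2, P4, P5, P7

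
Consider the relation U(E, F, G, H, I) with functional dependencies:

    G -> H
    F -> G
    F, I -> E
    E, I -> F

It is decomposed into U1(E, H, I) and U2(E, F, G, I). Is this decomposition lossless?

Yes

Common attributes: U1 ∩ U2 = {E, I}.
Closure of {E, I}: E, I → F applies, adding F; F → G applies, adding G; G → H applies, adding H. So (E, I)⁺ = {E, F, G, H, I}.
This closure contains every attribute of U1, so U1 ∩ U2 → U1. The join is lossless.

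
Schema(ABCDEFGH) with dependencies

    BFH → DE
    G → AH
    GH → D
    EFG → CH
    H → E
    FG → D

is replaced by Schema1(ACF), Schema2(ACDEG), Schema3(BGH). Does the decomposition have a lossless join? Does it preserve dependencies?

lossy and not dependency-preserving

Lossless test (chase): Rows 2 and 3 agree on G; apply G→AH and equate their AH entries. Rows 2 and 3 agree on GH; apply GH→D and equate their D entries. Rows 2 and 3 agree on H; apply H→E and equate their E entries. No row becomes fully distinguished — the join is lossy.
Dependency preservation: the restricted closure of {BFH} across the fragments never reaches {DE}, so BFH → DE cannot be enforced without a join — not preserved.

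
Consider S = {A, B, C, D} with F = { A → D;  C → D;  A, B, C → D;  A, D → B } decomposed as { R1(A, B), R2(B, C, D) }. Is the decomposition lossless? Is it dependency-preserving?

Lossless test: (B)⁺ = {B}, which is a superkey of neither fragment — lossy.
Dependency preservation: the restricted closure of {A} across the fragments never reaches {D}, so A → D cannot be enforced without a join — not preserved.

lossy and not dependency-preserving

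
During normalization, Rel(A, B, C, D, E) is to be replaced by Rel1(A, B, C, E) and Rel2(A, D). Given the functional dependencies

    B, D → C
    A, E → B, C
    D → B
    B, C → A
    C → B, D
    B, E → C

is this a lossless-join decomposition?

No

Common attributes: Rel1 ∩ Rel2 = {A}.
No dependency enlarges {A}, so (A)⁺ = {A}.
The closure contains neither all of Rel1 = {A, B, C, E} nor all of Rel2 = {A, D}, so the common attributes are not a superkey of either fragment. The join is lossy.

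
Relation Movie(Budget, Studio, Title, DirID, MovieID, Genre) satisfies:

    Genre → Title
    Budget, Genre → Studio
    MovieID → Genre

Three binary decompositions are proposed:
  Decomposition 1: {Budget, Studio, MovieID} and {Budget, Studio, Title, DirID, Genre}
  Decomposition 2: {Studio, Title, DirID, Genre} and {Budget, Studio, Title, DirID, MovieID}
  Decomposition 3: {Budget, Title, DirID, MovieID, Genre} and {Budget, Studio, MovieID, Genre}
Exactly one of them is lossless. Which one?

Decomposition 1: common = {Budget, Studio}, closure = {Budget, Studio} → lossy.
Decomposition 2: common = {Studio, Title, DirID}, closure = {Studio, Title, DirID} → lossy.
Decomposition 3: common = {Budget, MovieID, Genre}, closure = {Budget, Studio, Title, MovieID, Genre} → lossless.

Decomposition 3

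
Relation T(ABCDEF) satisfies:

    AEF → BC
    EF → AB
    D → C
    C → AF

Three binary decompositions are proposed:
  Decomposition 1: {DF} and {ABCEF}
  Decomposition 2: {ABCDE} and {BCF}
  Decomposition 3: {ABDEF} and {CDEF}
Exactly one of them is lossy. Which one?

Decomposition 1

Decomposition 1: common = {F}, closure = {F} → lossy.
Decomposition 2: common = {BC}, closure = {ABCF} → lossless.
Decomposition 3: common = {DEF}, closure = {ABCDEF} → lossless.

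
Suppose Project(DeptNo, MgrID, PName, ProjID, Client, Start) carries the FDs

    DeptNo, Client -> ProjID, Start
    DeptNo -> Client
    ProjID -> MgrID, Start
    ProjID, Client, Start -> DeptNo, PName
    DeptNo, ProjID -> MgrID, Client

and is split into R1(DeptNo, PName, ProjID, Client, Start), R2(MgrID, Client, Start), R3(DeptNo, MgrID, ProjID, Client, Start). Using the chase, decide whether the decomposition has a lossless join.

Yes

Chase test. Columns are DeptNo, MgrID, PName, ProjID, Client, Start; row i has aⱼ where attribute j ∈ Ri, else bᵢⱼ.
Initial tableau (one row per fragment):
  row 1: a1 b12 a3 a4 a5 a6
  row 2: b21 a2 b23 b24 a5 a6
  row 3: a1 a2 b33 a4 a5 a6
Rows 1 and 3 agree on ProjID; apply ProjID→MgrID, Start and equate their MgrID, Start entries.
Rows 1 and 3 agree on ProjID, Client, Start; apply ProjID, Client, Start→DeptNo, PName and equate their DeptNo, PName entries.
Row 1 is now all distinguished symbols — the join is lossless.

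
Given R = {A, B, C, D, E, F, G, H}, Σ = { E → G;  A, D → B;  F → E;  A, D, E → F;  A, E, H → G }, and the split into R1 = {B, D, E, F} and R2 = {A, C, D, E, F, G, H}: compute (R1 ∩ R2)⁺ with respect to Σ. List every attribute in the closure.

R1 ∩ R2 = {D, E, F}.
E → G applies, adding G
Closure: {D, E, F, G}.

D, E, F, G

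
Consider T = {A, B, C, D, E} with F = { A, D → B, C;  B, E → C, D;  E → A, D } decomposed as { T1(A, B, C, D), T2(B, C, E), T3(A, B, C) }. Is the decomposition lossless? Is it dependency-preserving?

Lossless test (chase): applying each FD to every pair of rows produces no changes in the tableau, so no row becomes fully distinguished — the join is lossy.
Dependency preservation: the restricted closure of {B, E} across the fragments never reaches {C, D}, so B, E → C, D cannot be enforced without a join — not preserved.

lossy and not dependency-preserving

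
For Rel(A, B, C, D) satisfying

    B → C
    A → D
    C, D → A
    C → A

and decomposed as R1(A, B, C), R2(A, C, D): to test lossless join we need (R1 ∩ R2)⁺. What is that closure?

A, C, D

R1 ∩ R2 = {A, C}.
A → D applies, adding D
Closure: {A, C, D}.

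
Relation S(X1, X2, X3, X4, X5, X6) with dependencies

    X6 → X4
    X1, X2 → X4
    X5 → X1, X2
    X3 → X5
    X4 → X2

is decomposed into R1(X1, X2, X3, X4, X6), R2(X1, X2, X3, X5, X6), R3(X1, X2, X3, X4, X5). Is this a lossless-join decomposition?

Yes

Chase test. Columns are X1, X2, X3, X4, X5, X6; row i has aⱼ where attribute j ∈ Ri, else bᵢⱼ.
Initial tableau (one row per fragment):
  row 1: a1 a2 a3 a4 b15 a6
  row 2: a1 a2 a3 b24 a5 a6
  row 3: a1 a2 a3 a4 a5 b36
Rows 1 and 2 agree on X6; apply X6→X4 and equate their X4 entries.
Rows 1 and 2 agree on X3; apply X3→X5 and equate their X5 entries.
Row 1 is now all distinguished symbols — the join is lossless.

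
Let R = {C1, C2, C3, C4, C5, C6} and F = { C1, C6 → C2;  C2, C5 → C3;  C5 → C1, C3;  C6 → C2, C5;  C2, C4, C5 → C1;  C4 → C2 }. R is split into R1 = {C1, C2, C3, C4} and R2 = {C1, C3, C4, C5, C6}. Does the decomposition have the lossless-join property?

Common attributes: R1 ∩ R2 = {C1, C3, C4}.
Closure of {C1, C3, C4}: C4 → C2 applies, adding C2. So (C1, C3, C4)⁺ = {C1, C2, C3, C4}.
This closure contains every attribute of R1, so R1 ∩ R2 → R1. The join is lossless.

Yes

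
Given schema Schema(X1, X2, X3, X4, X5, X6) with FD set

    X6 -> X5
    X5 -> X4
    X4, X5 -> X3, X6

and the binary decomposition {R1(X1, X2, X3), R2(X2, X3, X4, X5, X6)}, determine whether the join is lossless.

Common attributes: R1 ∩ R2 = {X2, X3}.
No dependency enlarges {X2, X3}, so (X2, X3)⁺ = {X2, X3}.
The closure contains neither all of R1 = {X1, X2, X3} nor all of R2 = {X2, X3, X4, X5, X6}, so the common attributes are not a superkey of either fragment. The join is lossy.

No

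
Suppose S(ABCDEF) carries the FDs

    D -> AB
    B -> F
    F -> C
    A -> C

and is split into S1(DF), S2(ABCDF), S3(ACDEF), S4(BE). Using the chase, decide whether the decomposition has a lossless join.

Chase test. Columns are ABCDEF; row i has aⱼ where attribute j ∈ Si, else bᵢⱼ.
Initial tableau (one row per fragment):
  row 1: b11 b12 b13 a4 b15 a6
  row 2: a1 a2 a3 a4 b25 a6
  row 3: a1 b32 a3 a4 a5 a6
  row 4: b41 a2 b43 b44 a5 b46
Rows 1 and 2 agree on D; apply D→AB and equate their AB entries.
Rows 1 and 3 agree on D; apply D→AB and equate their AB entries.
Rows 1 and 4 agree on B; apply B→F and equate their F entries.
Rows 1 and 2 agree on F; apply F→C and equate their C entries.
Rows 1 and 4 agree on F; apply F→C and equate their C entries.
Row 3 is now all distinguished symbols — the join is lossless.

Yes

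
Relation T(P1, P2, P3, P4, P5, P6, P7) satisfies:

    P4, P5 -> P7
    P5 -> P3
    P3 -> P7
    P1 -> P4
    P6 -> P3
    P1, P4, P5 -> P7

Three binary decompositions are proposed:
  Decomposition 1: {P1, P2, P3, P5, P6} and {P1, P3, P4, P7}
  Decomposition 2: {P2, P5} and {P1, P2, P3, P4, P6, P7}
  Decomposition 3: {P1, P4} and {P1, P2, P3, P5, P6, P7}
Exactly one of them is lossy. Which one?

Decomposition 1: common = {P1, P3}, closure = {P1, P3, P4, P7} → lossless.
Decomposition 2: common = {P2}, closure = {P2} → lossy.
Decomposition 3: common = {P1}, closure = {P1, P4} → lossless.

Decomposition 2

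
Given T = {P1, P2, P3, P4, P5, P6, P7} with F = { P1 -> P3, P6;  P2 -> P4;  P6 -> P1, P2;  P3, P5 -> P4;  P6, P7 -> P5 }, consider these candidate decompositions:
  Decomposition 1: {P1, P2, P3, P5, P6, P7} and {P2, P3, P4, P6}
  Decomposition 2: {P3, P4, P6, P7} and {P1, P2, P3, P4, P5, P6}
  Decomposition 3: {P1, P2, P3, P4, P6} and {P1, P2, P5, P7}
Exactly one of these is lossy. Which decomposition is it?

Decomposition 1: common = {P2, P3, P6}, closure = {P1, P2, P3, P4, P6} → lossless.
Decomposition 2: common = {P3, P4, P6}, closure = {P1, P2, P3, P4, P6} → lossy.
Decomposition 3: common = {P1, P2}, closure = {P1, P2, P3, P4, P6} → lossless.

Decomposition 2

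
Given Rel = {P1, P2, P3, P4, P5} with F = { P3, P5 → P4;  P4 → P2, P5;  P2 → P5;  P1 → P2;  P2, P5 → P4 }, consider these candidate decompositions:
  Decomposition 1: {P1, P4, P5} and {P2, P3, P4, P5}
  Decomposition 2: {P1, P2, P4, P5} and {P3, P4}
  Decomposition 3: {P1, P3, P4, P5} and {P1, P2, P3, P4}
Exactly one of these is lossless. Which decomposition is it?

Decomposition 3

Decomposition 1: common = {P4, P5}, closure = {P2, P4, P5} → lossy.
Decomposition 2: common = {P4}, closure = {P2, P4, P5} → lossy.
Decomposition 3: common = {P1, P3, P4}, closure = {P1, P2, P3, P4, P5} → lossless.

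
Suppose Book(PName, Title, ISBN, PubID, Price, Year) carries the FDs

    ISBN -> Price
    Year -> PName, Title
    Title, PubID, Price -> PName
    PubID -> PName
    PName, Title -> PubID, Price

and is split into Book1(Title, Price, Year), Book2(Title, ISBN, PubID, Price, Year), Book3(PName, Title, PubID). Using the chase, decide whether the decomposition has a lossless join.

Chase test. Columns are PName, Title, ISBN, PubID, Price, Year; row i has aⱼ where attribute j ∈ Booki, else bᵢⱼ.
Initial tableau (one row per fragment):
  row 1: b11 a2 b13 b14 a5 a6
  row 2: b21 a2 a3 a4 a5 a6
  row 3: a1 a2 b33 a4 b35 b36
Rows 1 and 2 agree on Year; apply Year→PName, Title and equate their PName, Title entries.
Rows 2 and 3 agree on PubID; apply PubID→PName and equate their PName entries.
Rows 1 and 2 agree on PName, Title; apply PName, Title→PubID, Price and equate their PubID, Price entries.
Rows 1 and 3 agree on PName, Title; apply PName, Title→PubID, Price and equate their PubID, Price entries.
Row 2 is now all distinguished symbols — the join is lossless.

Yes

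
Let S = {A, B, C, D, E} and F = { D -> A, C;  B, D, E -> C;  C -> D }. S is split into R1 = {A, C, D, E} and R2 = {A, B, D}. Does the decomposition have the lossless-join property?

Common attributes: R1 ∩ R2 = {A, D}.
Closure of {A, D}: D → A, C applies, adding C. So (A, D)⁺ = {A, C, D}.
The closure contains neither all of R1 = {A, C, D, E} nor all of R2 = {A, B, D}, so the common attributes are not a superkey of either fragment. The join is lossy.

No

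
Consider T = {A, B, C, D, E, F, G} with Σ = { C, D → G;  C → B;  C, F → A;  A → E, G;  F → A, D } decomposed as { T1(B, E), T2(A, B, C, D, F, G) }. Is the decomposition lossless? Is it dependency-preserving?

Lossless test: (B)⁺ = {B}, which is a superkey of neither fragment — lossy.
Dependency preservation: the restricted closure of {A} across the fragments never reaches {E, G}, so A → E, G cannot be enforced without a join — not preserved.

lossy and not dependency-preserving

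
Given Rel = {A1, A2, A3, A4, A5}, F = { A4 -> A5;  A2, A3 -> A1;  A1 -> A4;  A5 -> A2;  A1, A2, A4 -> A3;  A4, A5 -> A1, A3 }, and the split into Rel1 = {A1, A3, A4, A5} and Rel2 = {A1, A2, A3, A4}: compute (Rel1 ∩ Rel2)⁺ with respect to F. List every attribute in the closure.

Rel1 ∩ Rel2 = {A1, A3, A4}.
A4 → A5 applies, adding A5
A5 → A2 applies, adding A2
Closure: {A1, A2, A3, A4, A5}.

A1, A2, A3, A4, A5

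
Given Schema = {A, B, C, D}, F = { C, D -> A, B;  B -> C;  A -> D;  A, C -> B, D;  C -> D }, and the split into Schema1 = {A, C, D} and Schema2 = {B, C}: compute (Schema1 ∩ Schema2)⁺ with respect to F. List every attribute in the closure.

Schema1 ∩ Schema2 = {C}.
C → D applies, adding D
C, D → A, B applies, adding A, B
Closure: {A, B, C, D}.

A, B, C, D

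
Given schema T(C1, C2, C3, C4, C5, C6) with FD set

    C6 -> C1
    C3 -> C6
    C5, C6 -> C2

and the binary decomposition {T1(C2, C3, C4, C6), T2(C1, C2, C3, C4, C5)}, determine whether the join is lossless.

Yes

Common attributes: T1 ∩ T2 = {C2, C3, C4}.
Closure of {C2, C3, C4}: C3 → C6 applies, adding C6; C6 → C1 applies, adding C1. So (C2, C3, C4)⁺ = {C1, C2, C3, C4, C6}.
This closure contains every attribute of T1, so T1 ∩ T2 → T1. The join is lossless.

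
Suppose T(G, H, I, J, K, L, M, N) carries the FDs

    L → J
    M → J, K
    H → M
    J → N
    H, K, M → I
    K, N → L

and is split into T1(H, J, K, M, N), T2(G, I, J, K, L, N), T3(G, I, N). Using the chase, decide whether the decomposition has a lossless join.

Chase test. Columns are G, H, I, J, K, L, M, N; row i has aⱼ where attribute j ∈ Ti, else bᵢⱼ.
Initial tableau (one row per fragment):
  row 1: b11 a2 b13 a4 a5 b16 a7 a8
  row 2: a1 b22 a3 a4 a5 a6 b27 a8
  row 3: a1 b32 a3 b34 b35 b36 b37 a8
Rows 1 and 2 agree on K, N; apply K, N→L and equate their L entries.
No row becomes fully distinguished — the join is lossy.

No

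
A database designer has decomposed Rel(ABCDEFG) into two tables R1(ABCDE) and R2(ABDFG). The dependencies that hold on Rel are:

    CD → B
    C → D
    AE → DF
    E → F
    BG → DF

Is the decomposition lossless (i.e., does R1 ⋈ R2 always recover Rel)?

Common attributes: R1 ∩ R2 = {ABD}.
No dependency enlarges {ABD}, so (ABD)⁺ = {ABD}.
The closure contains neither all of R1 = {ABCDE} nor all of R2 = {ABDFG}, so the common attributes are not a superkey of either fragment. The join is lossy.

No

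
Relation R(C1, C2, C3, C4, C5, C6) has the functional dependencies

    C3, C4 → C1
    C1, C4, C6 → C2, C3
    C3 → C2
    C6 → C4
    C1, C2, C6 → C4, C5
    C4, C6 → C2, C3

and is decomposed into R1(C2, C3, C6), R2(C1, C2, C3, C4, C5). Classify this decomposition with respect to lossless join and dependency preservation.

Lossless test: (C2, C3)⁺ = {C2, C3}, which is a superkey of neither fragment — lossy.
Dependency preservation: the restricted closure of {C6} across the fragments never reaches {C4}, so C6 → C4 cannot be enforced without a join — not preserved.

lossy and not dependency-preserving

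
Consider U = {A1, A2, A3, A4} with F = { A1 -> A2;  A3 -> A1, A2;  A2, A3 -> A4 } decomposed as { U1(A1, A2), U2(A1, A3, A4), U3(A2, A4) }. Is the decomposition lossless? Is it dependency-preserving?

Lossless test (chase): Rows 1 and 2 agree on A1; apply A1→A2 and equate their A2 entries. Row 2 is now all distinguished symbols — the join is lossless.
Dependency preservation: A3 → A1, A2; A2, A3 → A4 are not contained in any single fragment, but the restricted closure of each left-hand side across the fragments still reaches the right-hand side; the remaining FDs each lie inside some fragment. All dependencies are preserved.

lossless and dependency-preserving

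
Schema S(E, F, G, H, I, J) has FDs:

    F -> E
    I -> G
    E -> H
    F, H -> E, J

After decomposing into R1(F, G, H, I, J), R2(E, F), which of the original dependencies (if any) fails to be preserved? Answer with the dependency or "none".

Check E → H: no single fragment contains all of {E, H}, and the restricted closure of {E} across the fragments never reaches {H}.
F → E is preserved.
I → G is preserved.
F, H → E, J is preserved.

E -> H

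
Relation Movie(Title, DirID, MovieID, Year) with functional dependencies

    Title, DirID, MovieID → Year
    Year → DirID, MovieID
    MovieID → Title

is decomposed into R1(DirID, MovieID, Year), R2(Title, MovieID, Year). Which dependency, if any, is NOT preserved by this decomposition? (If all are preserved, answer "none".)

none

Title, DirID, MovieID → Year: restricted closure across fragments reaches Year.
Year → DirID, MovieID lies within R1.
MovieID → Title lies within R2.
Every dependency is enforceable on the fragments, so the decomposition is dependency-preserving.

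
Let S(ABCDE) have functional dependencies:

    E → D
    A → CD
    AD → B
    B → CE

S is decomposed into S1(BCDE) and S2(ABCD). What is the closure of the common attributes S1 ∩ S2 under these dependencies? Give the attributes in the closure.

S1 ∩ S2 = {BCD}.
B → CE applies, adding E
Closure: {BCDE}.

BCDE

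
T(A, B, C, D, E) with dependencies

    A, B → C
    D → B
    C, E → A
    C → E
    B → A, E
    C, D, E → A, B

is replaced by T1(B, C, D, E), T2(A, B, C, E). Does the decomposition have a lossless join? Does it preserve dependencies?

Lossless test: (B, C, E)⁺ = {A, B, C, E}, which contains all of one fragment — lossless.
Dependency preservation: C, D, E → A, B is not contained in any single fragment, but the restricted closure of its left-hand side across the fragments still reaches the right-hand side; the remaining FDs each lie inside some fragment. All dependencies are preserved.

lossless and dependency-preserving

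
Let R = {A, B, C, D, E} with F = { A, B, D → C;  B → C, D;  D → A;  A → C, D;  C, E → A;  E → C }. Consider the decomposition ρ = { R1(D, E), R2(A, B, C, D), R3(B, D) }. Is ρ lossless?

Chase test. Columns are A, B, C, D, E; row i has aⱼ where attribute j ∈ Ri, else bᵢⱼ.
Initial tableau (one row per fragment):
  row 1: b11 b12 b13 a4 a5
  row 2: a1 a2 a3 a4 b25
  row 3: b31 a2 b33 a4 b35
Rows 2 and 3 agree on B; apply B→C, D and equate their C, D entries.
Rows 1 and 2 agree on D; apply D→A and equate their A entries.
Rows 1 and 3 agree on D; apply D→A and equate their A entries.
Rows 1 and 2 agree on A; apply A→C, D and equate their C, D entries.
No row becomes fully distinguished — the join is lossy.

No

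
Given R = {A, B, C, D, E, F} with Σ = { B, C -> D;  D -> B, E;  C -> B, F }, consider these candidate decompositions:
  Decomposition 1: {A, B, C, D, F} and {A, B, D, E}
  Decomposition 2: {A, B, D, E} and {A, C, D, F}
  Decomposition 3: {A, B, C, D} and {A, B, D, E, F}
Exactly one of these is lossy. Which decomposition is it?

Decomposition 1: common = {A, B, D}, closure = {A, B, D, E} → lossless.
Decomposition 2: common = {A, D}, closure = {A, B, D, E} → lossless.
Decomposition 3: common = {A, B, D}, closure = {A, B, D, E} → lossy.

Decomposition 3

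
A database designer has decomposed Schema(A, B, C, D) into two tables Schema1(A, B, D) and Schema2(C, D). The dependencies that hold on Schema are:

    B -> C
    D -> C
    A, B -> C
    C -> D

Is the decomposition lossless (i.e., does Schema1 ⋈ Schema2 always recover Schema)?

Yes

Common attributes: Schema1 ∩ Schema2 = {D}.
Closure of {D}: D → C applies, adding C. So (D)⁺ = {C, D}.
This closure contains every attribute of Schema2, so Schema1 ∩ Schema2 → Schema2. The join is lossless.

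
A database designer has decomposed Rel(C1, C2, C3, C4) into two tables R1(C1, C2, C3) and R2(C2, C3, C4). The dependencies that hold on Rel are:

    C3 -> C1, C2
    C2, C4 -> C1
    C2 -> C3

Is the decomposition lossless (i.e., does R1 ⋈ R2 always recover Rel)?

Common attributes: R1 ∩ R2 = {C2, C3}.
Closure of {C2, C3}: C3 → C1, C2 applies, adding C1. So (C2, C3)⁺ = {C1, C2, C3}.
This closure contains every attribute of R1, so R1 ∩ R2 → R1. The join is lossless.

Yes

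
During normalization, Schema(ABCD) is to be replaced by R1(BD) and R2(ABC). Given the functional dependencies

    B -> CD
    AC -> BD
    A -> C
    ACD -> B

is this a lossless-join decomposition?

Yes

Common attributes: R1 ∩ R2 = {B}.
Closure of {B}: B → CD applies, adding CD. So (B)⁺ = {BCD}.
This closure contains every attribute of R1, so R1 ∩ R2 → R1. The join is lossless.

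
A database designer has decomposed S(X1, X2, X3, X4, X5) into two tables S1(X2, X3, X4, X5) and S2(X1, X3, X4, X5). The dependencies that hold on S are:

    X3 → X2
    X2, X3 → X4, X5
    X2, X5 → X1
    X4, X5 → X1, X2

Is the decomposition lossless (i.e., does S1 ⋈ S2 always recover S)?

Common attributes: S1 ∩ S2 = {X3, X4, X5}.
Closure of {X3, X4, X5}: X3 → X2 applies, adding X2; X2, X5 → X1 applies, adding X1. So (X3, X4, X5)⁺ = {X1, X2, X3, X4, X5}.
This closure contains every attribute of S1, so S1 ∩ S2 → S1. The join is lossless.

Yes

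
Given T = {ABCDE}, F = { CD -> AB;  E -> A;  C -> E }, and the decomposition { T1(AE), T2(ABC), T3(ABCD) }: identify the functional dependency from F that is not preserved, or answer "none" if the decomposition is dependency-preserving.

Check C → E: no single fragment contains all of {CE}, and the restricted closure of {C} across the fragments never reaches {E}.
CD → AB is preserved.
E → A is preserved.

C -> E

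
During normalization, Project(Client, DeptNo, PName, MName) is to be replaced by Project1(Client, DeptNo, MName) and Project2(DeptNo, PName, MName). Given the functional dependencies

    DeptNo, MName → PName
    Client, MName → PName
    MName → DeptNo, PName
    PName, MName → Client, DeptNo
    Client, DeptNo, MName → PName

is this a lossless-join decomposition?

Common attributes: Project1 ∩ Project2 = {DeptNo, MName}.
Closure of {DeptNo, MName}: DeptNo, MName → PName applies, adding PName; PName, MName → Client, DeptNo applies, adding Client. So (DeptNo, MName)⁺ = {Client, DeptNo, PName, MName}.
This closure contains every attribute of Project1, so Project1 ∩ Project2 → Project1. The join is lossless.

Yes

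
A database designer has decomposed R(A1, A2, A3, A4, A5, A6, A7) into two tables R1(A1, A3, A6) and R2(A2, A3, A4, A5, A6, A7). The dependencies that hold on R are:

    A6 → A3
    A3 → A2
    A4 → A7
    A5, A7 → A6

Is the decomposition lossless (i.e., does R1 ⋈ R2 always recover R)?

No

Common attributes: R1 ∩ R2 = {A3, A6}.
Closure of {A3, A6}: A3 → A2 applies, adding A2. So (A3, A6)⁺ = {A2, A3, A6}.
The closure contains neither all of R1 = {A1, A3, A6} nor all of R2 = {A2, A3, A4, A5, A6, A7}, so the common attributes are not a superkey of either fragment. The join is lossy.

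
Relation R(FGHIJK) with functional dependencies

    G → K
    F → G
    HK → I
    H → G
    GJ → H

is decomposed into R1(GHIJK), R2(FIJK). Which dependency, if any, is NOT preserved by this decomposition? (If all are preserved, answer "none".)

F → G

Check F → G: no single fragment contains all of {FG}, and the restricted closure of {F} across the fragments never reaches {G}.
G → K is preserved.
HK → I is preserved.
H → G is preserved.
GJ → H is preserved.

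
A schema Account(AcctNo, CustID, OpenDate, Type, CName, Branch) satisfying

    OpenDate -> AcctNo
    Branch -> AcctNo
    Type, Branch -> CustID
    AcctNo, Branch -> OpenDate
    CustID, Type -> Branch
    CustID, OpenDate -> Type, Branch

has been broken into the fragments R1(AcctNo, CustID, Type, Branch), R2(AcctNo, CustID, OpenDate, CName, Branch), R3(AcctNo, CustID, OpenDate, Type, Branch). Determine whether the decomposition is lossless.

Chase test. Columns are AcctNo, CustID, OpenDate, Type, CName, Branch; row i has aⱼ where attribute j ∈ Ri, else bᵢⱼ.
Initial tableau (one row per fragment):
  row 1: a1 a2 b13 a4 b15 a6
  row 2: a1 a2 a3 b24 a5 a6
  row 3: a1 a2 a3 a4 b35 a6
Rows 1 and 2 agree on AcctNo, Branch; apply AcctNo, Branch→OpenDate and equate their OpenDate entries.
Rows 1 and 2 agree on CustID, OpenDate; apply CustID, OpenDate→Type, Branch and equate their Type, Branch entries.
Row 2 is now all distinguished symbols — the join is lossless.

Yes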